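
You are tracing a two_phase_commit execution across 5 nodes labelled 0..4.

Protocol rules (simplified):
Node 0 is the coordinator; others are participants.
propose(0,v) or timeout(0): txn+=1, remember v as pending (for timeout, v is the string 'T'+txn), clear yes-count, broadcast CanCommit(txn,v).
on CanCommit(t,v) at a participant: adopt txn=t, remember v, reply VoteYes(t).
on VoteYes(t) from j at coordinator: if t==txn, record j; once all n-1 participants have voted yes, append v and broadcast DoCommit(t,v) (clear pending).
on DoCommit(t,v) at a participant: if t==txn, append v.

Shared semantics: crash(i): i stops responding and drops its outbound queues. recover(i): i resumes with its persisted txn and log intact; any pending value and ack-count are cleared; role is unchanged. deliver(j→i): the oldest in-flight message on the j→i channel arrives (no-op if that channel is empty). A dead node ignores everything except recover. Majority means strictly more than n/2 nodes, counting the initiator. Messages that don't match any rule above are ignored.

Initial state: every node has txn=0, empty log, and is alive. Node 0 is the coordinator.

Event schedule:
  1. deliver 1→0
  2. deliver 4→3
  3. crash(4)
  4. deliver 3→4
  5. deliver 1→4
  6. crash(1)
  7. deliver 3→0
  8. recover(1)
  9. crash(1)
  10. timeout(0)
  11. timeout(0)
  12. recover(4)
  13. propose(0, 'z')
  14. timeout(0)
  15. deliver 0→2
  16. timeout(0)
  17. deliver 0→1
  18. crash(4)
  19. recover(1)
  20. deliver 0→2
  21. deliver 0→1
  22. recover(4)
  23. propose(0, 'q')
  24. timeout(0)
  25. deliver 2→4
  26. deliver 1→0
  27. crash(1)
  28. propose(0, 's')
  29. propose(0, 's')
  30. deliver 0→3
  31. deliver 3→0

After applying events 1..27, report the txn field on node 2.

after 1 — deliver 1→0: ·
after 2 — deliver 4→3: ·
after 3 — crash(4): n4:✗part/t0/[-]
after 4 — deliver 3→4: ·
after 5 — deliver 1→4: ·
after 6 — crash(1): n1:✗part/t0/[-]
after 7 — deliver 3→0: ·
after 8 — recover(1): n1:part/t0/[-]
after 9 — crash(1): n1:✗part/t0/[-]
after 10 — timeout(0): n0:coor/t1/[-]
after 11 — timeout(0): n0:coor/t2/[-]
after 12 — recover(4): n4:part/t0/[-]
after 13 — propose(0,'z'): n0:coor/t3/[-]
after 14 — timeout(0): n0:coor/t4/[-]
after 15 — deliver 0→2: n2:part/t1/[-]
after 16 — timeout(0): n0:coor/t5/[-]
after 17 — deliver 0→1: ·
after 18 — crash(4): n4:✗part/t0/[-]
after 19 — recover(1): n1:part/t0/[-]
after 20 — deliver 0→2: n2:part/t2/[-]
after 21 — deliver 0→1: n1:part/t1/[-]
after 22 — recover(4): n4:part/t0/[-]
after 23 — propose(0,'q'): n0:coor/t6/[-]
after 24 — timeout(0): n0:coor/t7/[-]
after 25 — deliver 2→4: ·
after 26 — deliver 1→0: ·
after 27 — crash(1): n1:✗part/t1/[-]

2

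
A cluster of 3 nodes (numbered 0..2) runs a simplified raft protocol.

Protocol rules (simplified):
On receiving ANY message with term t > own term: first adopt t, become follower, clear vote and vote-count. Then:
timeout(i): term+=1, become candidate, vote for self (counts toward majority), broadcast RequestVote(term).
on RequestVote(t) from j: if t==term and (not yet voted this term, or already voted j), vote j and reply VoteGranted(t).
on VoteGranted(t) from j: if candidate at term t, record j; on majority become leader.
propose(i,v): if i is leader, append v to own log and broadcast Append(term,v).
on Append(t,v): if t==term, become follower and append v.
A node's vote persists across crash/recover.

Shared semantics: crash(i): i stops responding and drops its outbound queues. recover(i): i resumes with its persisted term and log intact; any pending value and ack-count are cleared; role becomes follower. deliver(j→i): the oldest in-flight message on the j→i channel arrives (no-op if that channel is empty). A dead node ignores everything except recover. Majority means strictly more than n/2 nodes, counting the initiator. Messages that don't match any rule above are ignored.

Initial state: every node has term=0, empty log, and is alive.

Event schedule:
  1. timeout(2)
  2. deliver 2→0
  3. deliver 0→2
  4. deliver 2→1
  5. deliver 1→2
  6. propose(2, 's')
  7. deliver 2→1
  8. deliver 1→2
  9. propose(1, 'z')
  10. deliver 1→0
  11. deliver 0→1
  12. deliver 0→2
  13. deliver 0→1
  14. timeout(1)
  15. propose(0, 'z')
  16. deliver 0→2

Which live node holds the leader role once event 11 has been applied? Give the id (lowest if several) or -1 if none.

[1] timeout(2) → N2(cand t1 [-])
[2] deliver 2→0 → N0(foll t1 [-])
[3] deliver 0→2 → N2(lead t1 [-])
[4] deliver 2→1 → N1(foll t1 [-])
[5] deliver 1→2 → ∅
[6] propose(2,'s') → N2(lead t1 [s])
[7] deliver 2→1 → N1(foll t1 [s])
[8] deliver 1→2 → ∅
[9] propose(1,'z') → ∅
[10] deliver 1→0 → ∅
[11] deliver 0→1 → ∅

2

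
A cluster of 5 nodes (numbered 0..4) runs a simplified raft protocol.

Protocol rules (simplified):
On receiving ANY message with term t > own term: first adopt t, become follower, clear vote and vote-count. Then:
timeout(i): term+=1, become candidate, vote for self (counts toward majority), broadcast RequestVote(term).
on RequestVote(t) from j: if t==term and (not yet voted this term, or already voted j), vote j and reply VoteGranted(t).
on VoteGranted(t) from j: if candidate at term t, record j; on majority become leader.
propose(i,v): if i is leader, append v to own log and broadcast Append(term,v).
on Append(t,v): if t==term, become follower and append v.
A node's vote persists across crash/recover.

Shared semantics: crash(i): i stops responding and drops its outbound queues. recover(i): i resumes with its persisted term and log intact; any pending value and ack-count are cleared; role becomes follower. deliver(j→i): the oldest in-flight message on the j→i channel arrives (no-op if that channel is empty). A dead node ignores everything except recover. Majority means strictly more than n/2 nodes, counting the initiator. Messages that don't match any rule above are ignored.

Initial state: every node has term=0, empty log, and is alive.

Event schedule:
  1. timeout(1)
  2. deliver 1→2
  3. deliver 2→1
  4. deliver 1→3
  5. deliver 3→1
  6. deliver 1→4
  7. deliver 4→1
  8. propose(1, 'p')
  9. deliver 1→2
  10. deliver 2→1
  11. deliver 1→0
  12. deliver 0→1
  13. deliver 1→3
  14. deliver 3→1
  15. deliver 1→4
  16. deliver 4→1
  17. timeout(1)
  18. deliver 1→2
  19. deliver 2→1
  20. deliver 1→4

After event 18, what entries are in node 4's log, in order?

1. timeout(1):  <1:cand t1 ->
2. deliver 1→2:  <2:foll t1 ->
3. deliver 2→1:  nop
4. deliver 1→3:  <3:foll t1 ->
5. deliver 3→1:  <1:lead t1 ->
6. deliver 1→4:  <4:foll t1 ->
7. deliver 4→1:  nop
8. propose(1,'p'):  <1:lead t1 p>
9. deliver 1→2:  <2:foll t1 p>
10. deliver 2→1:  nop
11. deliver 1→0:  <0:foll t1 ->
12. deliver 0→1:  nop
13. deliver 1→3:  <3:foll t1 p>
14. deliver 3→1:  nop
15. deliver 1→4:  <4:foll t1 p>
16. deliver 4→1:  nop
17. timeout(1):  <1:cand t2 p>
18. deliver 1→2:  <2:foll t2 p>

p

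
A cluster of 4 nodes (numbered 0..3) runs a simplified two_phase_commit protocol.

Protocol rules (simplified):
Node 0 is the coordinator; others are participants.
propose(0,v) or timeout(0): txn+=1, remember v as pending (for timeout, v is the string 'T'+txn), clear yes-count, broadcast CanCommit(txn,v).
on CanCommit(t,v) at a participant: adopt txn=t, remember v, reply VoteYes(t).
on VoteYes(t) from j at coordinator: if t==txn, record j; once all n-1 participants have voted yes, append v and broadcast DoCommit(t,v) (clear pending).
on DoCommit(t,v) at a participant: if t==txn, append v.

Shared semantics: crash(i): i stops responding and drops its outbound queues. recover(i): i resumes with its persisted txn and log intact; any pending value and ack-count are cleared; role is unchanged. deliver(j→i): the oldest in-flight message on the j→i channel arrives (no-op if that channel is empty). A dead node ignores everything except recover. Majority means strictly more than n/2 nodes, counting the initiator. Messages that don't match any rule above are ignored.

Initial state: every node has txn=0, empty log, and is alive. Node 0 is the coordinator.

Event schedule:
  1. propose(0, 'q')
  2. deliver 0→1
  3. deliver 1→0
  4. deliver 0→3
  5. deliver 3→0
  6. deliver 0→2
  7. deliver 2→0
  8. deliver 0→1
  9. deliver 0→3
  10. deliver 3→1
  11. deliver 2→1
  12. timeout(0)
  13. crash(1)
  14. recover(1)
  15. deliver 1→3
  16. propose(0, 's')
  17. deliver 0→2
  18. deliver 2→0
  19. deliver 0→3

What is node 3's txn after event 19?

[1] propose(0,'q') → N0(coor t1 [-])
[2] deliver 0→1 → N1(part t1 [-])
[3] deliver 1→0 → ∅
[4] deliver 0→3 → N3(part t1 [-])
[5] deliver 3→0 → ∅
[6] deliver 0→2 → N2(part t1 [-])
[7] deliver 2→0 → N0(coor t1 [q])
[8] deliver 0→1 → N1(part t1 [q])
[9] deliver 0→3 → N3(part t1 [q])
[10] deliver 3→1 → ∅
[11] deliver 2→1 → ∅
[12] timeout(0) → N0(coor t2 [q])
[13] crash(1) → N1(✗part t1 [q])
[14] recover(1) → N1(part t1 [q])
[15] deliver 1→3 → ∅
[16] propose(0,'s') → N0(coor t3 [q])
[17] deliver 0→2 → N2(part t1 [q])
[18] deliver 2→0 → ∅
[19] deliver 0→3 → N3(part t2 [q])

2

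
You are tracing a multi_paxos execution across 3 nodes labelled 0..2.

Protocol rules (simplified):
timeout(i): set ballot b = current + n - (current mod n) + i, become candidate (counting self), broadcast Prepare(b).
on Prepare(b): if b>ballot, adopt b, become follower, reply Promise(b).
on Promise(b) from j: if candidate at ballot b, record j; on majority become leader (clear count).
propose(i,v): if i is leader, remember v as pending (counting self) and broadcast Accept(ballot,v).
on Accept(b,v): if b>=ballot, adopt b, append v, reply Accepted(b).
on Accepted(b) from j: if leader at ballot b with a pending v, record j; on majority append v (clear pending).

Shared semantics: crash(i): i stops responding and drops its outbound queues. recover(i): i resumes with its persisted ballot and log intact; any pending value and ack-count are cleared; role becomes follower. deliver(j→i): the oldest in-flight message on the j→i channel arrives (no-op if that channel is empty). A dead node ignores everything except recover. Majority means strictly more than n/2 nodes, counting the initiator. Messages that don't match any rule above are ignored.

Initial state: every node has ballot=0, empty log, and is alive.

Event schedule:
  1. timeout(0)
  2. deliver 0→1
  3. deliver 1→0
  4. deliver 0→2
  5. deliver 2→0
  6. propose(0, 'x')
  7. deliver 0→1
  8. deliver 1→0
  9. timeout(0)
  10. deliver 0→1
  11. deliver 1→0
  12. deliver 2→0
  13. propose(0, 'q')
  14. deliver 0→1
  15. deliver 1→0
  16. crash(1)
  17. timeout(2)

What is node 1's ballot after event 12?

6

1. timeout(0):  <0:cand b3 ->
2. deliver 0→1:  <1:foll b3 ->
3. deliver 1→0:  <0:lead b3 ->
4. deliver 0→2:  <2:foll b3 ->
5. deliver 2→0:  nop
6. propose(0,'x'):  nop
7. deliver 0→1:  <1:foll b3 x>
8. deliver 1→0:  <0:lead b3 x>
9. timeout(0):  <0:cand b6 x>
10. deliver 0→1:  <1:foll b6 x>
11. deliver 1→0:  <0:lead b6 x>
12. deliver 2→0:  nop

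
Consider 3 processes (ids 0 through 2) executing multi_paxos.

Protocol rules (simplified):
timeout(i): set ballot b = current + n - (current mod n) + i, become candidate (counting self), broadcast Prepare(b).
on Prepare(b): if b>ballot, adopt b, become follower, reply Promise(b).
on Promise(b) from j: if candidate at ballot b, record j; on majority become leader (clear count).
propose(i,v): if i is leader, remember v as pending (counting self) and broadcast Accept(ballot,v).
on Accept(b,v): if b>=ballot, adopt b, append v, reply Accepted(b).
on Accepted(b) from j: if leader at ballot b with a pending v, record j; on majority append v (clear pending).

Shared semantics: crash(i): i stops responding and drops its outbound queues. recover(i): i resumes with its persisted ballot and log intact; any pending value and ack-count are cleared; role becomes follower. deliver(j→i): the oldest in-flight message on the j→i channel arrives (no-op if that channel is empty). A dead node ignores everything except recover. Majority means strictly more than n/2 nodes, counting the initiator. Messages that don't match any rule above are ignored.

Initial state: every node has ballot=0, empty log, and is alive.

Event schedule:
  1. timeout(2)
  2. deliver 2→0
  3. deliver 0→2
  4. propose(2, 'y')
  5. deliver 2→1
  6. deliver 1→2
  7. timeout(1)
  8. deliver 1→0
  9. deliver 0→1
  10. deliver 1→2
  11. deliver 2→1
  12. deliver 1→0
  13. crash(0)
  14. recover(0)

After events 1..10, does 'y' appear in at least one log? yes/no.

after 1 — timeout(2): n2:cand/b5/[-]
after 2 — deliver 2→0: n0:foll/b5/[-]
after 3 — deliver 0→2: n2:lead/b5/[-]
after 4 — propose(2,'y'): ·
after 5 — deliver 2→1: n1:foll/b5/[-]
after 6 — deliver 1→2: ·
after 7 — timeout(1): n1:cand/b7/[-]
after 8 — deliver 1→0: n0:foll/b7/[-]
after 9 — deliver 0→1: n1:lead/b7/[-]
after 10 — deliver 1→2: n2:foll/b7/[-]

no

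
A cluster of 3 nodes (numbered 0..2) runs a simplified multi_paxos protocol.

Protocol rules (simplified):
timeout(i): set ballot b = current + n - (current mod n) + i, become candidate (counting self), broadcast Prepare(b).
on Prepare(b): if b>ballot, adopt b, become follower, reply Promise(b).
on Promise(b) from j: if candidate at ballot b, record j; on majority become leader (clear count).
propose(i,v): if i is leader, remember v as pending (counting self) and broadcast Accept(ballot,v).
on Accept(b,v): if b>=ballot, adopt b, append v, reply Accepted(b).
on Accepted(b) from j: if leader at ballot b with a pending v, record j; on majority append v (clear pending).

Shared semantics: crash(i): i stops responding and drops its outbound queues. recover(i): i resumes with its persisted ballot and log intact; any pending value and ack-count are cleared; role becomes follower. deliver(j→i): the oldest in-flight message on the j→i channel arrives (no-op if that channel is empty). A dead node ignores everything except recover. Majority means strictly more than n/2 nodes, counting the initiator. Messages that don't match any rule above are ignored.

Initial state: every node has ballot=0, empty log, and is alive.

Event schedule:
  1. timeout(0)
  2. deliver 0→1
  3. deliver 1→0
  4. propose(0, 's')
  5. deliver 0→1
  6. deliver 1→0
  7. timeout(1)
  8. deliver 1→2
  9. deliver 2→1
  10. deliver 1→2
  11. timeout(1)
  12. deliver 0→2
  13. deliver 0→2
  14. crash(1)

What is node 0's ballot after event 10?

e1 timeout(0): 0[cand,b=3,-]
e2 deliver 0→1: 1[foll,b=3,-]
e3 deliver 1→0: 0[lead,b=3,-]
e4 propose(0,'s'): ·
e5 deliver 0→1: 1[foll,b=3,s]
e6 deliver 1→0: 0[lead,b=3,s]
e7 timeout(1): 1[cand,b=7,s]
e8 deliver 1→2: 2[foll,b=7,-]
e9 deliver 2→1: 1[lead,b=7,s]
e10 deliver 1→2: ·

3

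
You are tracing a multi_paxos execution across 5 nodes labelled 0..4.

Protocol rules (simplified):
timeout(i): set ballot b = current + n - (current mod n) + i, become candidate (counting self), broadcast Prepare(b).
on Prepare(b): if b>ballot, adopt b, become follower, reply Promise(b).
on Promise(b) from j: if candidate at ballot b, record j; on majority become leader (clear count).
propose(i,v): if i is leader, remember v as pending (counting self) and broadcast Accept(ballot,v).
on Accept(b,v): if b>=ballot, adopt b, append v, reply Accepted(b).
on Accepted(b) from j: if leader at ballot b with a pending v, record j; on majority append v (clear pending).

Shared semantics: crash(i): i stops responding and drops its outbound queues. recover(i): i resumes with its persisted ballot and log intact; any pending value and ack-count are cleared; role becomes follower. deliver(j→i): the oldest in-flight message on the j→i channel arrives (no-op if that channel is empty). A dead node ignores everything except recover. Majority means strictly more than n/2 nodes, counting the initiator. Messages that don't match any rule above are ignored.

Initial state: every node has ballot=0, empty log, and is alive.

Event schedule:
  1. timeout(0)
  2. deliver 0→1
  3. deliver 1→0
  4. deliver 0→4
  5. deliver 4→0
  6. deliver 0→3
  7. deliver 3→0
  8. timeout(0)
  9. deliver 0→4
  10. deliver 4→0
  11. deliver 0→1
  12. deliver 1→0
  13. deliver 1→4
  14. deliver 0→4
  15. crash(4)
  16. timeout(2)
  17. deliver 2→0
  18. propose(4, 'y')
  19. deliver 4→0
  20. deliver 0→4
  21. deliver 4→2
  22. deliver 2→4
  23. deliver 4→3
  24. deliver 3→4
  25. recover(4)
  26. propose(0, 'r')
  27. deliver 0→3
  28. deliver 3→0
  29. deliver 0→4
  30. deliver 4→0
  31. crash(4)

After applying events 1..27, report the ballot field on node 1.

10

step 1 timeout(0): 0={cand,b=5,log=-}
step 2 deliver 0→1: 1={foll,b=5,log=-}
step 3 deliver 1→0: —
step 4 deliver 0→4: 4={foll,b=5,log=-}
step 5 deliver 4→0: 0={lead,b=5,log=-}
step 6 deliver 0→3: 3={foll,b=5,log=-}
step 7 deliver 3→0: —
step 8 timeout(0): 0={cand,b=10,log=-}
step 9 deliver 0→4: 4={foll,b=10,log=-}
step 10 deliver 4→0: —
step 11 deliver 0→1: 1={foll,b=10,log=-}
step 12 deliver 1→0: 0={lead,b=10,log=-}
step 13 deliver 1→4: —
step 14 deliver 0→4: —
step 15 crash(4): 4={✗foll,b=10,log=-}
step 16 timeout(2): 2={cand,b=7,log=-}
step 17 deliver 2→0: —
step 18 propose(4,'y'): —
step 19 deliver 4→0: —
step 20 deliver 0→4: —
step 21 deliver 4→2: —
step 22 deliver 2→4: —
step 23 deliver 4→3: —
step 24 deliver 3→4: —
step 25 recover(4): 4={foll,b=10,log=-}
step 26 propose(0,'r'): —
step 27 deliver 0→3: 3={foll,b=10,log=-}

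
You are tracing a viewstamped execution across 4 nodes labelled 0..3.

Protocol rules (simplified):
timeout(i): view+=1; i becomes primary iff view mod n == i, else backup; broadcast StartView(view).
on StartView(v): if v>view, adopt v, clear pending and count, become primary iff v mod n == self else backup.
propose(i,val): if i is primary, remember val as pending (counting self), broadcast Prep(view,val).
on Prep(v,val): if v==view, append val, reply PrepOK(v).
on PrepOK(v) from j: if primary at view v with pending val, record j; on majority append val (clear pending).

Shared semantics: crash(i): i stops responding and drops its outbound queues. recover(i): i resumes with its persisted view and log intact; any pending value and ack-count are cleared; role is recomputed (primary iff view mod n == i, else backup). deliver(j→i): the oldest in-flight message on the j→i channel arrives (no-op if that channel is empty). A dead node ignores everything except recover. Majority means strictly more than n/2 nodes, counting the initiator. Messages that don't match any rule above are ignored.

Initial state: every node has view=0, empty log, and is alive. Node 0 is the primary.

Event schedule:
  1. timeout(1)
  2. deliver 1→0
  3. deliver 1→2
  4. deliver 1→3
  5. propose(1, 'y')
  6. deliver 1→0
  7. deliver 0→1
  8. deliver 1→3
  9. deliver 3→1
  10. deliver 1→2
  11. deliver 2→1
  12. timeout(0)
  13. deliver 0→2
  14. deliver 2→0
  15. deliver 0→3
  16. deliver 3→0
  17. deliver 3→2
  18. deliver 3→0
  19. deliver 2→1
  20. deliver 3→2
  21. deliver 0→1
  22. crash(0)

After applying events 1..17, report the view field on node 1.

1

after 1 — timeout(1): n1:prim/v1/[-]
after 2 — deliver 1→0: n0:back/v1/[-]
after 3 — deliver 1→2: n2:back/v1/[-]
after 4 — deliver 1→3: n3:back/v1/[-]
after 5 — propose(1,'y'): ·
after 6 — deliver 1→0: n0:back/v1/[y]
after 7 — deliver 0→1: ·
after 8 — deliver 1→3: n3:back/v1/[y]
after 9 — deliver 3→1: n1:prim/v1/[y]
after 10 — deliver 1→2: n2:back/v1/[y]
after 11 — deliver 2→1: ·
after 12 — timeout(0): n0:back/v2/[y]
after 13 — deliver 0→2: n2:prim/v2/[y]
after 14 — deliver 2→0: ·
after 15 — deliver 0→3: n3:back/v2/[y]
after 16 — deliver 3→0: ·
after 17 — deliver 3→2: ·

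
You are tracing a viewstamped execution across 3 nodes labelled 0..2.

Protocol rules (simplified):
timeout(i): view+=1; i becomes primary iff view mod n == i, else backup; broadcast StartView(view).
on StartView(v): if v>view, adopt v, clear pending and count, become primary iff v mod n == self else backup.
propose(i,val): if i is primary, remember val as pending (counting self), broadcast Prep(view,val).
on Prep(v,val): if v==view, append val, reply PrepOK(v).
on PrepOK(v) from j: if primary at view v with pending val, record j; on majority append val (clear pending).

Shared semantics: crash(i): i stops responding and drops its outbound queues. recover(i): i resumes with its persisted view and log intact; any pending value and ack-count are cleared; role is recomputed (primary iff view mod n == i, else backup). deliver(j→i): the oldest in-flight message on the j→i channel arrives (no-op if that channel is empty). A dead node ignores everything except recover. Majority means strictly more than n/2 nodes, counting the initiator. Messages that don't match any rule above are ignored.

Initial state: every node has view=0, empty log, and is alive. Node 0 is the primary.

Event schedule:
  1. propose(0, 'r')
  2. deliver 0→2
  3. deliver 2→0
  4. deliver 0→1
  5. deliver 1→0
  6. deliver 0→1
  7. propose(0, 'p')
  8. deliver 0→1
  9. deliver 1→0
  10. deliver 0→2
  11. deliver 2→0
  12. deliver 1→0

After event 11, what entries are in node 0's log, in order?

[1] propose(0,'r') → ∅
[2] deliver 0→2 → N2(back v0 [r])
[3] deliver 2→0 → N0(prim v0 [r])
[4] deliver 0→1 → N1(back v0 [r])
[5] deliver 1→0 → ∅
[6] deliver 0→1 → ∅
[7] propose(0,'p') → ∅
[8] deliver 0→1 → N1(back v0 [r,p])
[9] deliver 1→0 → N0(prim v0 [r,p])
[10] deliver 0→2 → N2(back v0 [r,p])
[11] deliver 2→0 → ∅

r,p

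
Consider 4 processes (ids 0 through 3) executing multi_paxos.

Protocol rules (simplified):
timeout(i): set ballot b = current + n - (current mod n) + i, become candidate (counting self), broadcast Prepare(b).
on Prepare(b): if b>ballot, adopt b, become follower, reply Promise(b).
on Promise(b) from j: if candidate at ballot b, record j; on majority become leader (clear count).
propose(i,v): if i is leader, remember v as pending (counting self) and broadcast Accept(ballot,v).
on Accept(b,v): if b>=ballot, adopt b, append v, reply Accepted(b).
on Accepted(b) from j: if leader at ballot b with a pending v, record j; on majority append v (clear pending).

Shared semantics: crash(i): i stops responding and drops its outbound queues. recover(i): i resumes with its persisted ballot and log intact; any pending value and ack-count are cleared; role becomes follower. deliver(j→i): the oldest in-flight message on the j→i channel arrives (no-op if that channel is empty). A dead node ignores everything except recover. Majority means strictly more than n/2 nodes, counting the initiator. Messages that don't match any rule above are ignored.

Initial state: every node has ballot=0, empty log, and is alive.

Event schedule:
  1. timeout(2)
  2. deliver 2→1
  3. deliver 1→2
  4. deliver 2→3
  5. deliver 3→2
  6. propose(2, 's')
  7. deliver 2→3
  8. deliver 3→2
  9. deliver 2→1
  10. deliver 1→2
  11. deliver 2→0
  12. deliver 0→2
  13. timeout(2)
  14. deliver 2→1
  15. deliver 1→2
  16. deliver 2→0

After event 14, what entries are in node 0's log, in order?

empty

after 1 — timeout(2): n2:cand/b6/[-]
after 2 — deliver 2→1: n1:foll/b6/[-]
after 3 — deliver 1→2: ·
after 4 — deliver 2→3: n3:foll/b6/[-]
after 5 — deliver 3→2: n2:lead/b6/[-]
after 6 — propose(2,'s'): ·
after 7 — deliver 2→3: n3:foll/b6/[s]
after 8 — deliver 3→2: ·
after 9 — deliver 2→1: n1:foll/b6/[s]
after 10 — deliver 1→2: n2:lead/b6/[s]
after 11 — deliver 2→0: n0:foll/b6/[-]
after 12 — deliver 0→2: ·
after 13 — timeout(2): n2:cand/b10/[s]
after 14 — deliver 2→1: n1:foll/b10/[s]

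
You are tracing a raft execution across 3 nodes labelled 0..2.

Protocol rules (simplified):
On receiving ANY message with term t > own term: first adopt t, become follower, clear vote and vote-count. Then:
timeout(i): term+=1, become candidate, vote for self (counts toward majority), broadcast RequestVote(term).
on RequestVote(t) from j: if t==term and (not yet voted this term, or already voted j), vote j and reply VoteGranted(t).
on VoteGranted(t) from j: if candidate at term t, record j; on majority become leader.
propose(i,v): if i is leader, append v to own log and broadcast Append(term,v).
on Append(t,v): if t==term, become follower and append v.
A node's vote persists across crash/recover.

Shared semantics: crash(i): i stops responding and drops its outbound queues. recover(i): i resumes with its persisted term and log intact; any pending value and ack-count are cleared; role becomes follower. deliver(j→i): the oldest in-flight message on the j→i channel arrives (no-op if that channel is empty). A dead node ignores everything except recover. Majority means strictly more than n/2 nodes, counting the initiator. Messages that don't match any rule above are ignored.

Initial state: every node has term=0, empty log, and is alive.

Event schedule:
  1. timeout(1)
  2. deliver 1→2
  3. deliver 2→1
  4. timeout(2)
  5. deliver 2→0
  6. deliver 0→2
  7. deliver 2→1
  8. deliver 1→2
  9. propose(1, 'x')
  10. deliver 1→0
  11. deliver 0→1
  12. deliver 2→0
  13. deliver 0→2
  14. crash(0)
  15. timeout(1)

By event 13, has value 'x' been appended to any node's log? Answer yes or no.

no

1. timeout(1):  <1:cand t1 ->
2. deliver 1→2:  <2:foll t1 ->
3. deliver 2→1:  <1:lead t1 ->
4. timeout(2):  <2:cand t2 ->
5. deliver 2→0:  <0:foll t2 ->
6. deliver 0→2:  <2:lead t2 ->
7. deliver 2→1:  <1:foll t2 ->
8. deliver 1→2:  nop
9. propose(1,'x'):  nop
10. deliver 1→0:  nop
11. deliver 0→1:  nop
12. deliver 2→0:  nop
13. deliver 0→2:  nop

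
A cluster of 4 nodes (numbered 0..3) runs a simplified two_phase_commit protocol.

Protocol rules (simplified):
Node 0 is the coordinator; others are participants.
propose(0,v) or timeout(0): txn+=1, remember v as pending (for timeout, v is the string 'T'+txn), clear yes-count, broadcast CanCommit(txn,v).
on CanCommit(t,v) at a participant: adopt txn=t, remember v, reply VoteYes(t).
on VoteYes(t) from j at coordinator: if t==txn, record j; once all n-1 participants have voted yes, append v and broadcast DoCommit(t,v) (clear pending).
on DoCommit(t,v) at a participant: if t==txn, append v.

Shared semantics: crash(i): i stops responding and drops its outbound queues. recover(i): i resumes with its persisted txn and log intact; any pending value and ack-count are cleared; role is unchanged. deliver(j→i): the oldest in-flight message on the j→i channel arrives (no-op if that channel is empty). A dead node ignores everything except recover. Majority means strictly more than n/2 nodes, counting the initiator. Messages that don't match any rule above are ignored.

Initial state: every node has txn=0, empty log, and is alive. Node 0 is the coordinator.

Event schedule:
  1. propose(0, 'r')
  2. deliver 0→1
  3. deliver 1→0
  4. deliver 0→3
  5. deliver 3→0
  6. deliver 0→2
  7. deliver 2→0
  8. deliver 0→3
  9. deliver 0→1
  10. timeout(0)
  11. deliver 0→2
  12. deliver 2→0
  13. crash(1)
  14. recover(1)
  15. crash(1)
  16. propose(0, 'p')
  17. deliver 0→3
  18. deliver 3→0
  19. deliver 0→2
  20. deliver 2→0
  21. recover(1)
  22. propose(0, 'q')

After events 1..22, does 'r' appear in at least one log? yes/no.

yes

[1] propose(0,'r') → N0(coor t1 [-])
[2] deliver 0→1 → N1(part t1 [-])
[3] deliver 1→0 → ∅
[4] deliver 0→3 → N3(part t1 [-])
[5] deliver 3→0 → ∅
[6] deliver 0→2 → N2(part t1 [-])
[7] deliver 2→0 → N0(coor t1 [r])
[8] deliver 0→3 → N3(part t1 [r])
[9] deliver 0→1 → N1(part t1 [r])
[10] timeout(0) → N0(coor t2 [r])
[11] deliver 0→2 → N2(part t1 [r])
[12] deliver 2→0 → ∅
[13] crash(1) → N1(✗part t1 [r])
[14] recover(1) → N1(part t1 [r])
[15] crash(1) → N1(✗part t1 [r])
[16] propose(0,'p') → N0(coor t3 [r])
[17] deliver 0→3 → N3(part t2 [r])
[18] deliver 3→0 → ∅
[19] deliver 0→2 → N2(part t2 [r])
[20] deliver 2→0 → ∅
[21] recover(1) → N1(part t1 [r])
[22] propose(0,'q') → N0(coor t4 [r])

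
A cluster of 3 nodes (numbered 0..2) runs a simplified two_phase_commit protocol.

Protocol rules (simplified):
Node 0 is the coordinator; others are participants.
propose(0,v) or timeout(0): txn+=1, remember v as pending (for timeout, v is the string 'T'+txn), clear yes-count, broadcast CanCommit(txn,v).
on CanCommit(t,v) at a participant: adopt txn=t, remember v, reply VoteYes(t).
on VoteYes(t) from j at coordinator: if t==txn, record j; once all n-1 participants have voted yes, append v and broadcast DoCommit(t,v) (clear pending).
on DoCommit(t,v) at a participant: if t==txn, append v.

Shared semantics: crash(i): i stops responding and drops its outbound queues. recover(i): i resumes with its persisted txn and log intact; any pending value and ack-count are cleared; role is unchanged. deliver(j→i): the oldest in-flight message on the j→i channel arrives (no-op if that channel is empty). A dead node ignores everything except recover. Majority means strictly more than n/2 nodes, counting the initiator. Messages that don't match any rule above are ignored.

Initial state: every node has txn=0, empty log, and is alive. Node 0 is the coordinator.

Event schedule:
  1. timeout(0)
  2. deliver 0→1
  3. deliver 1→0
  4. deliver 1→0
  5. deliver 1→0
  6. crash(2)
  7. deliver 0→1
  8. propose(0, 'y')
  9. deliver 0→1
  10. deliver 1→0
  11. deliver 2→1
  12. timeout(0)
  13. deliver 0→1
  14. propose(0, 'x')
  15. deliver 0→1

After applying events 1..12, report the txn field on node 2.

after 1 — timeout(0): n0:coor/t1/[-]
after 2 — deliver 0→1: n1:part/t1/[-]
after 3 — deliver 1→0: ·
after 4 — deliver 1→0: ·
after 5 — deliver 1→0: ·
after 6 — crash(2): n2:✗part/t0/[-]
after 7 — deliver 0→1: ·
after 8 — propose(0,'y'): n0:coor/t2/[-]
after 9 — deliver 0→1: n1:part/t2/[-]
after 10 — deliver 1→0: ·
after 11 — deliver 2→1: ·
after 12 — timeout(0): n0:coor/t3/[-]

0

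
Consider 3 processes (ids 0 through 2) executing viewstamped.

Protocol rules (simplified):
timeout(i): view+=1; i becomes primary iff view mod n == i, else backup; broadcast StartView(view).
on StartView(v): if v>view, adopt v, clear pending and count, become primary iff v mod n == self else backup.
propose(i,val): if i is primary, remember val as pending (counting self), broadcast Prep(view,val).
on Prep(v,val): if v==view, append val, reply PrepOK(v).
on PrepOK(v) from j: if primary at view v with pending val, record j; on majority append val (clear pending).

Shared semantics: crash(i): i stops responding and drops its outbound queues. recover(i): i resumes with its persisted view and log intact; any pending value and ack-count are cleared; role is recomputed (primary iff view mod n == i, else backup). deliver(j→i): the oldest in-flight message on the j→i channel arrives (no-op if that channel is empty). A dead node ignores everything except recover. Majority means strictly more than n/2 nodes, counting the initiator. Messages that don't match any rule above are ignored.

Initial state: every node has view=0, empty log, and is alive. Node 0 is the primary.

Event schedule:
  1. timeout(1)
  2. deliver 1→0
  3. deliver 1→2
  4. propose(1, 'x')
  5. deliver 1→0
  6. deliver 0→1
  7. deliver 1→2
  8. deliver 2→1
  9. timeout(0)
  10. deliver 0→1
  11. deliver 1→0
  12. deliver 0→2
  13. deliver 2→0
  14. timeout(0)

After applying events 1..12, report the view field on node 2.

2

after 1 — timeout(1): n1:prim/v1/[-]
after 2 — deliver 1→0: n0:back/v1/[-]
after 3 — deliver 1→2: n2:back/v1/[-]
after 4 — propose(1,'x'): ·
after 5 — deliver 1→0: n0:back/v1/[x]
after 6 — deliver 0→1: n1:prim/v1/[x]
after 7 — deliver 1→2: n2:back/v1/[x]
after 8 — deliver 2→1: ·
after 9 — timeout(0): n0:back/v2/[x]
after 10 — deliver 0→1: n1:back/v2/[x]
after 11 — deliver 1→0: ·
after 12 — deliver 0→2: n2:prim/v2/[x]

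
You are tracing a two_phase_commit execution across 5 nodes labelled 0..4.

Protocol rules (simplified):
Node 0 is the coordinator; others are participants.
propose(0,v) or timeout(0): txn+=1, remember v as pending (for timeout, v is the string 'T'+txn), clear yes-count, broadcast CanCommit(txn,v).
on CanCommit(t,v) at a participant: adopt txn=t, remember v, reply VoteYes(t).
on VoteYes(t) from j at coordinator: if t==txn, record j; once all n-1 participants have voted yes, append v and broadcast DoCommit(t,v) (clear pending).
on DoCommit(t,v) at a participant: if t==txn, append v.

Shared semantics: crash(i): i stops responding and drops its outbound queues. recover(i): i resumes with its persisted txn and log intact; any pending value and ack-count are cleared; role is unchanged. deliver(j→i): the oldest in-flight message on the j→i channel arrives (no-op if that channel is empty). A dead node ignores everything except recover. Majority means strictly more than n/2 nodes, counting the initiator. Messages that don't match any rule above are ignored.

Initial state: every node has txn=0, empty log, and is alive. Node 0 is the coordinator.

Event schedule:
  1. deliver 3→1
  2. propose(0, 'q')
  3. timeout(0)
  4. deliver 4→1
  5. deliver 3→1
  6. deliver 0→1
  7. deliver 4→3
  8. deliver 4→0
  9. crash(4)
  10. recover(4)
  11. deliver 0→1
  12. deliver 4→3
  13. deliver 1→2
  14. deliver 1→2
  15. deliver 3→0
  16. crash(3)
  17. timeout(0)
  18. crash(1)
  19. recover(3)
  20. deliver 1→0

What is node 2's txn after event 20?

step 1 deliver 3→1: —
step 2 propose(0,'q'): 0={coor,t=1,log=-}
step 3 timeout(0): 0={coor,t=2,log=-}
step 4 deliver 4→1: —
step 5 deliver 3→1: —
step 6 deliver 0→1: 1={part,t=1,log=-}
step 7 deliver 4→3: —
step 8 deliver 4→0: —
step 9 crash(4): 4={✗part,t=0,log=-}
step 10 recover(4): 4={part,t=0,log=-}
step 11 deliver 0→1: 1={part,t=2,log=-}
step 12 deliver 4→3: —
step 13 deliver 1→2: —
step 14 deliver 1→2: —
step 15 deliver 3→0: —
step 16 crash(3): 3={✗part,t=0,log=-}
step 17 timeout(0): 0={coor,t=3,log=-}
step 18 crash(1): 1={✗part,t=2,log=-}
step 19 recover(3): 3={part,t=0,log=-}
step 20 deliver 1→0: —

0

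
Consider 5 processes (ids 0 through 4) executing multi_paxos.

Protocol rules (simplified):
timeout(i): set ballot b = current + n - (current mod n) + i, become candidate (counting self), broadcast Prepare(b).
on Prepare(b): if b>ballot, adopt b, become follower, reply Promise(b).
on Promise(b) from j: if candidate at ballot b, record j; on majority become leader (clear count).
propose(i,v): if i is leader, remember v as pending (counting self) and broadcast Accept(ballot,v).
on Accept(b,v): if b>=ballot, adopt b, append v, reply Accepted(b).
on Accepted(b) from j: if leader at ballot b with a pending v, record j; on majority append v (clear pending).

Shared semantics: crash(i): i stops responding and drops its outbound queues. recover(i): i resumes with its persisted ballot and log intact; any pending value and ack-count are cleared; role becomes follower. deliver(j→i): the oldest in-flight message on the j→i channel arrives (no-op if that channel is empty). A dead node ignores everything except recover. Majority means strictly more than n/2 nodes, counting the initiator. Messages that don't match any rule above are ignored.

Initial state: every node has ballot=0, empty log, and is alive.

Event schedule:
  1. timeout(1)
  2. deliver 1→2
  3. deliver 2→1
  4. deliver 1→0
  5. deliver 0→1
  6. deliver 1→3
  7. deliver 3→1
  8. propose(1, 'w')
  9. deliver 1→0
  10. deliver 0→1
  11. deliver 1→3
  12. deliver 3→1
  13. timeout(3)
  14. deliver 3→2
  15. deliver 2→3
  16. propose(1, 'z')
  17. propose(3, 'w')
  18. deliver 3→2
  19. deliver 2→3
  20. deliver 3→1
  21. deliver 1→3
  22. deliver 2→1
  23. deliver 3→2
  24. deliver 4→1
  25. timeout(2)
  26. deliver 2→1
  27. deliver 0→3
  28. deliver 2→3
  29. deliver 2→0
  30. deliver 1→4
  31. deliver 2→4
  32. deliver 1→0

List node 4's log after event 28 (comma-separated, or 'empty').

after 1 — timeout(1): n1:cand/b6/[-]
after 2 — deliver 1→2: n2:foll/b6/[-]
after 3 — deliver 2→1: ·
after 4 — deliver 1→0: n0:foll/b6/[-]
after 5 — deliver 0→1: n1:lead/b6/[-]
after 6 — deliver 1→3: n3:foll/b6/[-]
after 7 — deliver 3→1: ·
after 8 — propose(1,'w'): ·
after 9 — deliver 1→0: n0:foll/b6/[w]
after 10 — deliver 0→1: ·
after 11 — deliver 1→3: n3:foll/b6/[w]
after 12 — deliver 3→1: n1:lead/b6/[w]
after 13 — timeout(3): n3:cand/b13/[w]
after 14 — deliver 3→2: n2:foll/b13/[-]
after 15 — deliver 2→3: ·
after 16 — propose(1,'z'): ·
after 17 — propose(3,'w'): ·
after 18 — deliver 3→2: ·
after 19 — deliver 2→3: ·
after 20 — deliver 3→1: n1:foll/b13/[w]
after 21 — deliver 1→3: ·
after 22 — deliver 2→1: ·
after 23 — deliver 3→2: ·
after 24 — deliver 4→1: ·
after 25 — timeout(2): n2:cand/b17/[-]
after 26 — deliver 2→1: n1:foll/b17/[w]
after 27 — deliver 0→3: ·
after 28 — deliver 2→3: n3:foll/b17/[w]

empty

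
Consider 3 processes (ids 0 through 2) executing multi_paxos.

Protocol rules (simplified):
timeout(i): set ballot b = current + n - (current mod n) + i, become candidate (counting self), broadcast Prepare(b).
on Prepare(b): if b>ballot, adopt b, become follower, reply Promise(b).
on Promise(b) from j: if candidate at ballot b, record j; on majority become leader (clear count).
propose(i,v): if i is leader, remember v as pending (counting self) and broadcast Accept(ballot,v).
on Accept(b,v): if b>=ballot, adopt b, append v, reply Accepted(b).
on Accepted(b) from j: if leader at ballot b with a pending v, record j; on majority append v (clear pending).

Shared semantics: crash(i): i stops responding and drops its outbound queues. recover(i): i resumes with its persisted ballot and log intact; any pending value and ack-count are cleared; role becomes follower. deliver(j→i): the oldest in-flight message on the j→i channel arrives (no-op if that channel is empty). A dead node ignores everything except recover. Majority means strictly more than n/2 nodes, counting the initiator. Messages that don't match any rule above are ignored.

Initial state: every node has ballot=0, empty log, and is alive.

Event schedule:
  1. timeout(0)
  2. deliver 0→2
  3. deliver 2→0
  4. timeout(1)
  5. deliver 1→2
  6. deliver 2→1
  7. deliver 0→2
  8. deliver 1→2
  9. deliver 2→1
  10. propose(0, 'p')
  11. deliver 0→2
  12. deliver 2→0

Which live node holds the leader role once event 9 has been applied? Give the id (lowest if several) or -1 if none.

e1 timeout(0): 0[cand,b=3,-]
e2 deliver 0→2: 2[foll,b=3,-]
e3 deliver 2→0: 0[lead,b=3,-]
e4 timeout(1): 1[cand,b=4,-]
e5 deliver 1→2: 2[foll,b=4,-]
e6 deliver 2→1: 1[lead,b=4,-]
e7 deliver 0→2: ·
e8 deliver 1→2: ·
e9 deliver 2→1: ·

0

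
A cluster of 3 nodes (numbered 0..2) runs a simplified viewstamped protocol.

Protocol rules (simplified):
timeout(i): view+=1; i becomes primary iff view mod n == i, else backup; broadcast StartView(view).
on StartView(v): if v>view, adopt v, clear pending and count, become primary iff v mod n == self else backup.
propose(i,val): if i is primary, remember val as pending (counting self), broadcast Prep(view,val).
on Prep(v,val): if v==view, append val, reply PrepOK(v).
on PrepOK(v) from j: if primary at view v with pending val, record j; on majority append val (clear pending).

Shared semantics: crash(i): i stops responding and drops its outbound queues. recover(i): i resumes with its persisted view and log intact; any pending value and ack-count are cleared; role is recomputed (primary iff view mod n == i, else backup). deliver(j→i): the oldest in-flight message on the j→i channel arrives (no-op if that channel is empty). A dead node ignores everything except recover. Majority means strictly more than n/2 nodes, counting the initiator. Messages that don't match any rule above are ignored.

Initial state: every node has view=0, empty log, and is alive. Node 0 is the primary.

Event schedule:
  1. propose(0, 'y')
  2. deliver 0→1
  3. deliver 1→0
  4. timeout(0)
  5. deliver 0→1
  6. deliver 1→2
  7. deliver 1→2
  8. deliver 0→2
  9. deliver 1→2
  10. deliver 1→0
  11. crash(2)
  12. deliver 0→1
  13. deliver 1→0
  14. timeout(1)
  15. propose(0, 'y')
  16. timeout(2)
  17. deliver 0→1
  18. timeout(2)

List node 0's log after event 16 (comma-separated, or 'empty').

e1 propose(0,'y'): ·
e2 deliver 0→1: 1[back,v=0,y]
e3 deliver 1→0: 0[prim,v=0,y]
e4 timeout(0): 0[back,v=1,y]
e5 deliver 0→1: 1[prim,v=1,y]
e6 deliver 1→2: ·
e7 deliver 1→2: ·
e8 deliver 0→2: 2[back,v=0,y]
e9 deliver 1→2: ·
e10 deliver 1→0: ·
e11 crash(2): 2[✗back,v=0,y]
e12 deliver 0→1: ·
e13 deliver 1→0: ·
e14 timeout(1): 1[back,v=2,y]
e15 propose(0,'y'): ·
e16 timeout(2): ·

y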